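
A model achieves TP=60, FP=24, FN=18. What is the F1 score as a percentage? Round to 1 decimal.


Precision = TP / (TP + FP) = 60 / 84 = 0.7143
Recall = TP / (TP + FN) = 60 / 78 = 0.7692
F1 = 2 * P * R / (P + R)
= 2 * 0.7143 * 0.7692 / (0.7143 + 0.7692)
= 1.0989 / 1.4835
= 0.7407
As percentage: 74.1%

74.1


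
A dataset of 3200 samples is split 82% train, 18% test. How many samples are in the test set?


Train samples = 3200 * 82% = 2624
Test samples = 3200 - 2624
= 576

576


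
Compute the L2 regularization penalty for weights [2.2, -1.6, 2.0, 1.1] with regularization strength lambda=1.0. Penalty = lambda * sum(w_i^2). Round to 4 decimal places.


Squaring each weight:
2.2^2 = 4.84
(-1.6)^2 = 2.56
2.0^2 = 4.0
1.1^2 = 1.21
Sum of squares = 12.61
Penalty = 1.0 * 12.61 = 12.6100

12.6100


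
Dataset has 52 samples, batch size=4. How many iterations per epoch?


Iterations per epoch = dataset_size / batch_size
= 52 / 4
= 13

13


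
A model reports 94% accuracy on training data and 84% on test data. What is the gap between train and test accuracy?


Gap = train_accuracy - test_accuracy
= 94 - 84
= 10%
This moderate gap may indicate mild overfitting.

10


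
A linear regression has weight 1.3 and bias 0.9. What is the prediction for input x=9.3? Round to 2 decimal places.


y = 1.3 * 9.3 + (0.9)
= 12.09 + (0.9)
= 12.99

12.99


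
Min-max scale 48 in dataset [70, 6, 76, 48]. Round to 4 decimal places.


Min = 6, Max = 76
Range = 76 - 6 = 70
Scaled = (x - min) / (max - min)
= (48 - 6) / 70
= 42 / 70
= 0.6000

0.6000


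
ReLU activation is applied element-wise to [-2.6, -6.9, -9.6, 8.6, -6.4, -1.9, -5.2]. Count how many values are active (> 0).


ReLU(x) = max(0, x) for each element:
ReLU(-2.6) = 0
ReLU(-6.9) = 0
ReLU(-9.6) = 0
ReLU(8.6) = 8.6
ReLU(-6.4) = 0
ReLU(-1.9) = 0
ReLU(-5.2) = 0
Active neurons (>0): 1

1


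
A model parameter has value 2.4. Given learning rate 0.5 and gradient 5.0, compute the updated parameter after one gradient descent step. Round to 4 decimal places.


w_new = w_old - lr * gradient
= 2.4 - 0.5 * 5.0
= 2.4 - (2.5)
= -0.1000

-0.1000


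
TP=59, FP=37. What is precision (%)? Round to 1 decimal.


Precision = TP / (TP + FP) * 100
= 59 / (59 + 37)
= 59 / 96
= 0.6146
= 61.5%

61.5


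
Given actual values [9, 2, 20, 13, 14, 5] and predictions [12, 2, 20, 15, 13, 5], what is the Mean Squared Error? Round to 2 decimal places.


Differences: [-3, 0, 0, -2, 1, 0]
Squared errors: [9, 0, 0, 4, 1, 0]
Sum of squared errors = 14
MSE = 14 / 6 = 2.33

2.33


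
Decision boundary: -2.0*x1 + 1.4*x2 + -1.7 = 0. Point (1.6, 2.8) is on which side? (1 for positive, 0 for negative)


Compute -2.0 * 1.6 + 1.4 * 2.8 + -1.7
= -3.2 + 3.92 + -1.7
= -0.98
Since -0.98 < 0, the point is on the negative side.

0


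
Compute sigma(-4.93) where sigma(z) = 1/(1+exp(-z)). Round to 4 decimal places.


sigmoid(z) = 1 / (1 + exp(-z))
exp(-(-4.93)) = exp(4.93) = 138.3795
1 + 138.3795 = 139.3795
1 / 139.3795 = 0.0072

0.0072


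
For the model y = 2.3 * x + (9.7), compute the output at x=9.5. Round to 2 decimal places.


y = 2.3 * 9.5 + (9.7)
= 21.85 + (9.7)
= 31.55

31.55


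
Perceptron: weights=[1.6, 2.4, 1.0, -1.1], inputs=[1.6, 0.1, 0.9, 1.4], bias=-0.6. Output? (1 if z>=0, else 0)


z = w . x + b
= 1.6*1.6 + 2.4*0.1 + 1.0*0.9 + -1.1*1.4 + -0.6
= 2.56 + 0.24 + 0.9 + -1.54 + -0.6
= 2.16 + -0.6
= 1.56
Since z = 1.56 >= 0, output = 1

1


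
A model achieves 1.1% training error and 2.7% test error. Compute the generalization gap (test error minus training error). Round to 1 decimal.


Generalization gap = test_error - train_error
= 2.7 - 1.1
= 1.6%
A small gap suggests good generalization.

1.6


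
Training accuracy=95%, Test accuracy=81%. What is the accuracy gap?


Gap = train_accuracy - test_accuracy
= 95 - 81
= 14%
This gap suggests the model is overfitting.

14


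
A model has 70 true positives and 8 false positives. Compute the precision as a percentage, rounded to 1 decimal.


Precision = TP / (TP + FP) * 100
= 70 / (70 + 8)
= 70 / 78
= 0.8974
= 89.7%

89.7


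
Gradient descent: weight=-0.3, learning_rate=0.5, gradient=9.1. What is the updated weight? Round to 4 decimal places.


w_new = w_old - lr * gradient
= -0.3 - 0.5 * 9.1
= -0.3 - (4.55)
= -4.8500

-4.8500


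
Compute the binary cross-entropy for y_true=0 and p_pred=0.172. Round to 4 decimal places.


For y=0: Loss = -log(1-p)
= -log(1 - 0.172)
= -log(0.828)
= -(-0.1887)
= 0.1887

0.1887


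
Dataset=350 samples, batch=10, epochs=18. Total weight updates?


Iterations per epoch = 350 / 10 = 35
Total updates = iterations_per_epoch * epochs
= 35 * 18
= 630

630


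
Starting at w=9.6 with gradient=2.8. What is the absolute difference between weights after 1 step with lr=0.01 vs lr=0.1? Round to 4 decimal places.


With lr=0.01: w_new = 9.6 - 0.01 * 2.8 = 9.572
With lr=0.1: w_new = 9.6 - 0.1 * 2.8 = 9.32
Absolute difference = |9.572 - 9.32|
= 0.2520

0.2520


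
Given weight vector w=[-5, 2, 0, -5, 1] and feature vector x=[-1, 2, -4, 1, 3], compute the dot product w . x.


Element-wise products:
-5 * -1 = 5
2 * 2 = 4
0 * -4 = 0
-5 * 1 = -5
1 * 3 = 3
Sum = 5 + 4 + 0 + -5 + 3
= 7

7


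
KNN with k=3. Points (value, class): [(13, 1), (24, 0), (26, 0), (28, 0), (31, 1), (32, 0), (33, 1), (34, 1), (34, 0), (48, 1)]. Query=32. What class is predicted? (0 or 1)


Distances from query 32:
Point 32 (class 0): distance = 0
Point 31 (class 1): distance = 1
Point 33 (class 1): distance = 1
K=3 nearest neighbors: classes = [0, 1, 1]
Votes for class 1: 2 / 3
Majority vote => class 1

1


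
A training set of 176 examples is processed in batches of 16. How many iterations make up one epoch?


Iterations per epoch = dataset_size / batch_size
= 176 / 16
= 11

11


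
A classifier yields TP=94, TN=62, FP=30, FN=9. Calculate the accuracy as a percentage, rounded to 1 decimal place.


Accuracy = (TP + TN) / (TP + TN + FP + FN) * 100
= (94 + 62) / (94 + 62 + 30 + 9)
= 156 / 195
= 0.8
= 80.0%

80.0


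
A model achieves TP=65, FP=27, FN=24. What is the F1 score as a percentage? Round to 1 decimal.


Precision = TP / (TP + FP) = 65 / 92 = 0.7065
Recall = TP / (TP + FN) = 65 / 89 = 0.7303
F1 = 2 * P * R / (P + R)
= 2 * 0.7065 * 0.7303 / (0.7065 + 0.7303)
= 1.032 / 1.4369
= 0.7182
As percentage: 71.8%

71.8


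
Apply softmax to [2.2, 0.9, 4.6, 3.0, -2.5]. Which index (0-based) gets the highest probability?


Softmax is a monotonic transformation, so it preserves the argmax.
We need to find the index of the maximum logit.
Index 0: 2.2
Index 1: 0.9
Index 2: 4.6
Index 3: 3.0
Index 4: -2.5
Maximum logit = 4.6 at index 2

2


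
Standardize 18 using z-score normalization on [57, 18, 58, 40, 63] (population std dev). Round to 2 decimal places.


Mean = (57 + 18 + 58 + 40 + 63) / 5 = 47.2
Variance = sum((x_i - mean)^2) / n = 273.36
Std = sqrt(273.36) = 16.5336
Z = (x - mean) / std
= (18 - 47.2) / 16.5336
= -29.2 / 16.5336
= -1.77

-1.77


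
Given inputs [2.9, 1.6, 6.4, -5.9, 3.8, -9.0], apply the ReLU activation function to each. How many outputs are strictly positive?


ReLU(x) = max(0, x) for each element:
ReLU(2.9) = 2.9
ReLU(1.6) = 1.6
ReLU(6.4) = 6.4
ReLU(-5.9) = 0
ReLU(3.8) = 3.8
ReLU(-9.0) = 0
Active neurons (>0): 4

4


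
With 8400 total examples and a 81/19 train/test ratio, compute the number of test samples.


Train samples = 8400 * 81% = 6804
Test samples = 8400 - 6804
= 1596

1596


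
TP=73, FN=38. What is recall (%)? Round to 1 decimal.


Recall = TP / (TP + FN) * 100
= 73 / (73 + 38)
= 73 / 111
= 0.6577
= 65.8%

65.8


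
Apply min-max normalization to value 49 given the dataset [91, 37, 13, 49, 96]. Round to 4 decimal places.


Min = 13, Max = 96
Range = 96 - 13 = 83
Scaled = (x - min) / (max - min)
= (49 - 13) / 83
= 36 / 83
= 0.4337

0.4337


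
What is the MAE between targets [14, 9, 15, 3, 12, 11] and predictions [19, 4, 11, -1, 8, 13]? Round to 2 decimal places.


Absolute errors: [5, 5, 4, 4, 4, 2]
Sum of absolute errors = 24
MAE = 24 / 6 = 4.00

4.00


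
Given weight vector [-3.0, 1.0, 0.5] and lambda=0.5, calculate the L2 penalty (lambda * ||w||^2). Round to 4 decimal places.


Squaring each weight:
(-3.0)^2 = 9.0
1.0^2 = 1.0
0.5^2 = 0.25
Sum of squares = 10.25
Penalty = 0.5 * 10.25 = 5.1250

5.1250


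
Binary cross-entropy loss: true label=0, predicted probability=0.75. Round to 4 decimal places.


For y=0: Loss = -log(1-p)
= -log(1 - 0.75)
= -log(0.25)
= -(-1.3863)
= 1.3863

1.3863


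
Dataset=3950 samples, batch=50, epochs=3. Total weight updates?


Iterations per epoch = 3950 / 50 = 79
Total updates = iterations_per_epoch * epochs
= 79 * 3
= 237

237


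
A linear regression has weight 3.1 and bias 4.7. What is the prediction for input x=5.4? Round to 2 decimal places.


y = 3.1 * 5.4 + (4.7)
= 16.74 + (4.7)
= 21.44

21.44


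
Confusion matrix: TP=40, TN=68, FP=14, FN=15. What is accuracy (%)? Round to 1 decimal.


Accuracy = (TP + TN) / (TP + TN + FP + FN) * 100
= (40 + 68) / (40 + 68 + 14 + 15)
= 108 / 137
= 0.7883
= 78.8%

78.8


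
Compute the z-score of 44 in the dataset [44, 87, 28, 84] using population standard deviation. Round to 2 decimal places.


Mean = (44 + 87 + 28 + 84) / 4 = 60.75
Variance = sum((x_i - mean)^2) / n = 645.6875
Std = sqrt(645.6875) = 25.4104
Z = (x - mean) / std
= (44 - 60.75) / 25.4104
= -16.75 / 25.4104
= -0.66

-0.66


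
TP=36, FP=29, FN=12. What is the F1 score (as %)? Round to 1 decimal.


Precision = TP / (TP + FP) = 36 / 65 = 0.5538
Recall = TP / (TP + FN) = 36 / 48 = 0.75
F1 = 2 * P * R / (P + R)
= 2 * 0.5538 * 0.75 / (0.5538 + 0.75)
= 0.8308 / 1.3038
= 0.6372
As percentage: 63.7%

63.7


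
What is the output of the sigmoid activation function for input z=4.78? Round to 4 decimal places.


sigmoid(z) = 1 / (1 + exp(-z))
exp(-(4.78)) = exp(-4.78) = 0.0084
1 + 0.0084 = 1.0084
1 / 1.0084 = 0.9917

0.9917


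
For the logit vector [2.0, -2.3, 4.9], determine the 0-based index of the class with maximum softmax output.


Softmax is a monotonic transformation, so it preserves the argmax.
We need to find the index of the maximum logit.
Index 0: 2.0
Index 1: -2.3
Index 2: 4.9
Maximum logit = 4.9 at index 2

2


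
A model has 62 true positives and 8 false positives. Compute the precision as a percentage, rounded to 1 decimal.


Precision = TP / (TP + FP) * 100
= 62 / (62 + 8)
= 62 / 70
= 0.8857
= 88.6%

88.6


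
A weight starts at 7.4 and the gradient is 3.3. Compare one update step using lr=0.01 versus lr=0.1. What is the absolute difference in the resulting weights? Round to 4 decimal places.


With lr=0.01: w_new = 7.4 - 0.01 * 3.3 = 7.367
With lr=0.1: w_new = 7.4 - 0.1 * 3.3 = 7.07
Absolute difference = |7.367 - 7.07|
= 0.2970

0.2970


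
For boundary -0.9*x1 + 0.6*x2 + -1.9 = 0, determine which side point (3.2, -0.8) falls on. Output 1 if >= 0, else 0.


Compute -0.9 * 3.2 + 0.6 * -0.8 + -1.9
= -2.88 + -0.48 + -1.9
= -5.26
Since -5.26 < 0, the point is on the negative side.

0


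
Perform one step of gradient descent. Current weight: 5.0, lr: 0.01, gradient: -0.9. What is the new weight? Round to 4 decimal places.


w_new = w_old - lr * gradient
= 5.0 - 0.01 * -0.9
= 5.0 - (-0.009)
= 5.0090

5.0090


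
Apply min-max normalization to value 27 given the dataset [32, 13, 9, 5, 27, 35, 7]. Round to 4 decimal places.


Min = 5, Max = 35
Range = 35 - 5 = 30
Scaled = (x - min) / (max - min)
= (27 - 5) / 30
= 22 / 30
= 0.7333

0.7333


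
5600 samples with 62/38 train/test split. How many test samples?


Train samples = 5600 * 62% = 3472
Test samples = 5600 - 3472
= 2128

2128


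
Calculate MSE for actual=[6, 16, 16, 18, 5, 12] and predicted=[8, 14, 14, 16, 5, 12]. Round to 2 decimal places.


Differences: [-2, 2, 2, 2, 0, 0]
Squared errors: [4, 4, 4, 4, 0, 0]
Sum of squared errors = 16
MSE = 16 / 6 = 2.67

2.67


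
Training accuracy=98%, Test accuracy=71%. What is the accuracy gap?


Gap = train_accuracy - test_accuracy
= 98 - 71
= 27%
This large gap strongly indicates overfitting.

27


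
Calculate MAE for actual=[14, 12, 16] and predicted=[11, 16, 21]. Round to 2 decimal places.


Absolute errors: [3, 4, 5]
Sum of absolute errors = 12
MAE = 12 / 3 = 4.00

4.00


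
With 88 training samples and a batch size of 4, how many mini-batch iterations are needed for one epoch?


Iterations per epoch = dataset_size / batch_size
= 88 / 4
= 22

22


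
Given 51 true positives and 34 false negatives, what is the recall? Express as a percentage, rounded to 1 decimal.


Recall = TP / (TP + FN) * 100
= 51 / (51 + 34)
= 51 / 85
= 0.6
= 60.0%

60.0


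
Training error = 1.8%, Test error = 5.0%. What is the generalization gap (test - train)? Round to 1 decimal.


Generalization gap = test_error - train_error
= 5.0 - 1.8
= 3.2%
A moderate gap.

3.2


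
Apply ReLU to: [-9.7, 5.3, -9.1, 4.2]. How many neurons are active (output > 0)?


ReLU(x) = max(0, x) for each element:
ReLU(-9.7) = 0
ReLU(5.3) = 5.3
ReLU(-9.1) = 0
ReLU(4.2) = 4.2
Active neurons (>0): 2

2


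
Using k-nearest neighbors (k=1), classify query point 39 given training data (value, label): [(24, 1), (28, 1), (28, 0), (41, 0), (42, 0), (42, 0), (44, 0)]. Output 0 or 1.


Distances from query 39:
Point 41 (class 0): distance = 2
K=1 nearest neighbors: classes = [0]
Votes for class 1: 0 / 1
Majority vote => class 0

0


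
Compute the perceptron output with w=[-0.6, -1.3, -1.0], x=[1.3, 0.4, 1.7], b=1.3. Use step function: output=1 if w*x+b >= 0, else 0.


z = w . x + b
= -0.6*1.3 + -1.3*0.4 + -1.0*1.7 + 1.3
= -0.78 + -0.52 + -1.7 + 1.3
= -3.0 + 1.3
= -1.7
Since z = -1.7 < 0, output = 0

0


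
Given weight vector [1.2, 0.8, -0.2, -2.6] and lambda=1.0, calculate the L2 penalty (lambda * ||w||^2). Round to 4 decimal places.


Squaring each weight:
1.2^2 = 1.44
0.8^2 = 0.64
(-0.2)^2 = 0.04
(-2.6)^2 = 6.76
Sum of squares = 8.88
Penalty = 1.0 * 8.88 = 8.8800

8.8800


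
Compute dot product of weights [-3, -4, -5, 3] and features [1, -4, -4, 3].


Element-wise products:
-3 * 1 = -3
-4 * -4 = 16
-5 * -4 = 20
3 * 3 = 9
Sum = -3 + 16 + 20 + 9
= 42

42


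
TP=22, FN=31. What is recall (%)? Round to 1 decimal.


Recall = TP / (TP + FN) * 100
= 22 / (22 + 31)
= 22 / 53
= 0.4151
= 41.5%

41.5


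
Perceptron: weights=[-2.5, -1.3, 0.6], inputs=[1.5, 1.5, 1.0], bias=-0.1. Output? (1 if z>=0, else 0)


z = w . x + b
= -2.5*1.5 + -1.3*1.5 + 0.6*1.0 + -0.1
= -3.75 + -1.95 + 0.6 + -0.1
= -5.1 + -0.1
= -5.2
Since z = -5.2 < 0, output = 0

0


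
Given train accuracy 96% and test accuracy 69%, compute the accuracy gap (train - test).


Gap = train_accuracy - test_accuracy
= 96 - 69
= 27%
This large gap strongly indicates overfitting.

27


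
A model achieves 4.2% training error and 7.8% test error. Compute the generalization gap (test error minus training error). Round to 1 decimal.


Generalization gap = test_error - train_error
= 7.8 - 4.2
= 3.6%
A moderate gap.

3.6


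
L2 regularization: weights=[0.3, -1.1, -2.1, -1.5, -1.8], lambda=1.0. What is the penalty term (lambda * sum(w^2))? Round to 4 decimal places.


Squaring each weight:
0.3^2 = 0.09
(-1.1)^2 = 1.21
(-2.1)^2 = 4.41
(-1.5)^2 = 2.25
(-1.8)^2 = 3.24
Sum of squares = 11.2
Penalty = 1.0 * 11.2 = 11.2000

11.2000


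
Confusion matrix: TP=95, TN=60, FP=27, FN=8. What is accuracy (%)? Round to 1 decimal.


Accuracy = (TP + TN) / (TP + TN + FP + FN) * 100
= (95 + 60) / (95 + 60 + 27 + 8)
= 155 / 190
= 0.8158
= 81.6%

81.6


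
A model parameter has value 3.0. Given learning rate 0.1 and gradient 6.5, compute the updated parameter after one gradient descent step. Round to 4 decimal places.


w_new = w_old - lr * gradient
= 3.0 - 0.1 * 6.5
= 3.0 - (0.65)
= 2.3500

2.3500


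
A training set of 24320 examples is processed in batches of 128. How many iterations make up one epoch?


Iterations per epoch = dataset_size / batch_size
= 24320 / 128
= 190

190


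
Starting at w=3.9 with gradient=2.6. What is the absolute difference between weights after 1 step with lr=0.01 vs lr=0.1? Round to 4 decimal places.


With lr=0.01: w_new = 3.9 - 0.01 * 2.6 = 3.874
With lr=0.1: w_new = 3.9 - 0.1 * 2.6 = 3.64
Absolute difference = |3.874 - 3.64|
= 0.2340

0.2340


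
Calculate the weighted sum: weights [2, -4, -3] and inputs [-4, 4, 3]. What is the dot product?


Element-wise products:
2 * -4 = -8
-4 * 4 = -16
-3 * 3 = -9
Sum = -8 + -16 + -9
= -33

-33


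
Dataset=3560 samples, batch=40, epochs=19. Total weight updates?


Iterations per epoch = 3560 / 40 = 89
Total updates = iterations_per_epoch * epochs
= 89 * 19
= 1691

1691


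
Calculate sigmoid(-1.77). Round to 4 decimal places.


sigmoid(z) = 1 / (1 + exp(-z))
exp(-(-1.77)) = exp(1.77) = 5.8709
1 + 5.8709 = 6.8709
1 / 6.8709 = 0.1455

0.1455


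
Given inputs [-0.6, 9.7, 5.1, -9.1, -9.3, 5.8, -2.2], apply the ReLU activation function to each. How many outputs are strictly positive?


ReLU(x) = max(0, x) for each element:
ReLU(-0.6) = 0
ReLU(9.7) = 9.7
ReLU(5.1) = 5.1
ReLU(-9.1) = 0
ReLU(-9.3) = 0
ReLU(5.8) = 5.8
ReLU(-2.2) = 0
Active neurons (>0): 3

3


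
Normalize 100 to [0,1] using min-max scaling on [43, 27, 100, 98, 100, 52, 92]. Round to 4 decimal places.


Min = 27, Max = 100
Range = 100 - 27 = 73
Scaled = (x - min) / (max - min)
= (100 - 27) / 73
= 73 / 73
= 1.0000

1.0000


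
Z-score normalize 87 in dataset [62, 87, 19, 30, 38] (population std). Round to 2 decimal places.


Mean = (62 + 87 + 19 + 30 + 38) / 5 = 47.2
Variance = sum((x_i - mean)^2) / n = 595.76
Std = sqrt(595.76) = 24.4082
Z = (x - mean) / std
= (87 - 47.2) / 24.4082
= 39.8 / 24.4082
= 1.63

1.63


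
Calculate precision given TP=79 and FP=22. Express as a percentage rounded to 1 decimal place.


Precision = TP / (TP + FP) * 100
= 79 / (79 + 22)
= 79 / 101
= 0.7822
= 78.2%

78.2


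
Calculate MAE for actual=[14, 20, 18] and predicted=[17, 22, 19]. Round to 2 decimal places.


Absolute errors: [3, 2, 1]
Sum of absolute errors = 6
MAE = 6 / 3 = 2.00

2.00


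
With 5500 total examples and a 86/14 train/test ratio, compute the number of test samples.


Train samples = 5500 * 86% = 4730
Test samples = 5500 - 4730
= 770

770


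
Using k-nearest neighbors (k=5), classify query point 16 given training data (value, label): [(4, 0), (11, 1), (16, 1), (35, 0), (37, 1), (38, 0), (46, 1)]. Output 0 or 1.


Distances from query 16:
Point 16 (class 1): distance = 0
Point 11 (class 1): distance = 5
Point 4 (class 0): distance = 12
Point 35 (class 0): distance = 19
Point 37 (class 1): distance = 21
K=5 nearest neighbors: classes = [1, 1, 0, 0, 1]
Votes for class 1: 3 / 5
Majority vote => class 1

1


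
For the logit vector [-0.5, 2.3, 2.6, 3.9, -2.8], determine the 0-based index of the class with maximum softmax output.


Softmax is a monotonic transformation, so it preserves the argmax.
We need to find the index of the maximum logit.
Index 0: -0.5
Index 1: 2.3
Index 2: 2.6
Index 3: 3.9
Index 4: -2.8
Maximum logit = 3.9 at index 3

3


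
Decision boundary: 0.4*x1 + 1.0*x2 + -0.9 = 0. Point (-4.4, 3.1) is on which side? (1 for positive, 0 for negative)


Compute 0.4 * -4.4 + 1.0 * 3.1 + -0.9
= -1.76 + 3.1 + -0.9
= 0.44
Since 0.44 >= 0, the point is on the positive side.

1


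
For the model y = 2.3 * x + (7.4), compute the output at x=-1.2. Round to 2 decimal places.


y = 2.3 * -1.2 + (7.4)
= -2.76 + (7.4)
= 4.64

4.64


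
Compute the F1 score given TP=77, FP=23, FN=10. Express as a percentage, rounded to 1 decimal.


Precision = TP / (TP + FP) = 77 / 100 = 0.77
Recall = TP / (TP + FN) = 77 / 87 = 0.8851
F1 = 2 * P * R / (P + R)
= 2 * 0.77 * 0.8851 / (0.77 + 0.8851)
= 1.363 / 1.6551
= 0.8235
As percentage: 82.4%

82.4


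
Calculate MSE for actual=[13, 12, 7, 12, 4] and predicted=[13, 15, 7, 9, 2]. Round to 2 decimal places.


Differences: [0, -3, 0, 3, 2]
Squared errors: [0, 9, 0, 9, 4]
Sum of squared errors = 22
MSE = 22 / 5 = 4.40

4.40


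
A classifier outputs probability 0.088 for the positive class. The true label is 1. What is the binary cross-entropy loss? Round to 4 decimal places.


For y=1: Loss = -log(p)
= -log(0.088)
= -(-2.4304)
= 2.4304

2.4304


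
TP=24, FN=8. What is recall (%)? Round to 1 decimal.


Recall = TP / (TP + FN) * 100
= 24 / (24 + 8)
= 24 / 32
= 0.75
= 75.0%

75.0


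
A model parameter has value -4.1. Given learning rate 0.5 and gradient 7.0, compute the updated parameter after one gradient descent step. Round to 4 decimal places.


w_new = w_old - lr * gradient
= -4.1 - 0.5 * 7.0
= -4.1 - (3.5)
= -7.6000

-7.6000


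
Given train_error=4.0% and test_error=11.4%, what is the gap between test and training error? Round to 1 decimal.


Generalization gap = test_error - train_error
= 11.4 - 4.0
= 7.4%
A moderate gap.

7.4


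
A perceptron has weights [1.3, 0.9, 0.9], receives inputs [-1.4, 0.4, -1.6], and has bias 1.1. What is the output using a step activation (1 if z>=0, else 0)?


z = w . x + b
= 1.3*-1.4 + 0.9*0.4 + 0.9*-1.6 + 1.1
= -1.82 + 0.36 + -1.44 + 1.1
= -2.9 + 1.1
= -1.8
Since z = -1.8 < 0, output = 0

0


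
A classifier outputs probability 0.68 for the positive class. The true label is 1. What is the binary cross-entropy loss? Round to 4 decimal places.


For y=1: Loss = -log(p)
= -log(0.68)
= -(-0.3857)
= 0.3857

0.3857


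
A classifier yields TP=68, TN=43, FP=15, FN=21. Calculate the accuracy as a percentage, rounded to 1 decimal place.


Accuracy = (TP + TN) / (TP + TN + FP + FN) * 100
= (68 + 43) / (68 + 43 + 15 + 21)
= 111 / 147
= 0.7551
= 75.5%

75.5


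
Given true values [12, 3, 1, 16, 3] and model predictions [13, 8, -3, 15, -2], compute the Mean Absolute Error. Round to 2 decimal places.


Absolute errors: [1, 5, 4, 1, 5]
Sum of absolute errors = 16
MAE = 16 / 5 = 3.20

3.20


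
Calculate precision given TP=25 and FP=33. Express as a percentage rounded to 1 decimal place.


Precision = TP / (TP + FP) * 100
= 25 / (25 + 33)
= 25 / 58
= 0.431
= 43.1%

43.1


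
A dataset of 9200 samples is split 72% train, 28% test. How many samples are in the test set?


Train samples = 9200 * 72% = 6624
Test samples = 9200 - 6624
= 2576

2576


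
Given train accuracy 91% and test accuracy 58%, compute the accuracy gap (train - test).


Gap = train_accuracy - test_accuracy
= 91 - 58
= 33%
This large gap strongly indicates overfitting.

33


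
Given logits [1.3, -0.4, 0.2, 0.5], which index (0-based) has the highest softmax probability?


Softmax is a monotonic transformation, so it preserves the argmax.
We need to find the index of the maximum logit.
Index 0: 1.3
Index 1: -0.4
Index 2: 0.2
Index 3: 0.5
Maximum logit = 1.3 at index 0

0


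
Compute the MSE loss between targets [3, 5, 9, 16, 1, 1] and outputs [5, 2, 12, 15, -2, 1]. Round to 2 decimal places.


Differences: [-2, 3, -3, 1, 3, 0]
Squared errors: [4, 9, 9, 1, 9, 0]
Sum of squared errors = 32
MSE = 32 / 6 = 5.33

5.33


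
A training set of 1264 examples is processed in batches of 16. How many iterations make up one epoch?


Iterations per epoch = dataset_size / batch_size
= 1264 / 16
= 79

79


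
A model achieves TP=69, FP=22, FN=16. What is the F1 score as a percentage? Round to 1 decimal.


Precision = TP / (TP + FP) = 69 / 91 = 0.7582
Recall = TP / (TP + FN) = 69 / 85 = 0.8118
F1 = 2 * P * R / (P + R)
= 2 * 0.7582 * 0.8118 / (0.7582 + 0.8118)
= 1.231 / 1.57
= 0.7841
As percentage: 78.4%

78.4


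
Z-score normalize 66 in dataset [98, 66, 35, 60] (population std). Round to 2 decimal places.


Mean = (98 + 66 + 35 + 60) / 4 = 64.75
Variance = sum((x_i - mean)^2) / n = 503.6875
Std = sqrt(503.6875) = 22.443
Z = (x - mean) / std
= (66 - 64.75) / 22.443
= 1.25 / 22.443
= 0.06

0.06


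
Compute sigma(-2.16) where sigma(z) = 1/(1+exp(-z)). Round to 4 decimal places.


sigmoid(z) = 1 / (1 + exp(-z))
exp(-(-2.16)) = exp(2.16) = 8.6711
1 + 8.6711 = 9.6711
1 / 9.6711 = 0.1034

0.1034


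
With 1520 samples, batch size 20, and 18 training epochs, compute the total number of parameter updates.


Iterations per epoch = 1520 / 20 = 76
Total updates = iterations_per_epoch * epochs
= 76 * 18
= 1368

1368


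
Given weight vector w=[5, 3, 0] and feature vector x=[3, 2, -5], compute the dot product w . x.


Element-wise products:
5 * 3 = 15
3 * 2 = 6
0 * -5 = 0
Sum = 15 + 6 + 0
= 21

21


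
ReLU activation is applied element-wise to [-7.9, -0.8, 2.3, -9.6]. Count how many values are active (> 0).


ReLU(x) = max(0, x) for each element:
ReLU(-7.9) = 0
ReLU(-0.8) = 0
ReLU(2.3) = 2.3
ReLU(-9.6) = 0
Active neurons (>0): 1

1


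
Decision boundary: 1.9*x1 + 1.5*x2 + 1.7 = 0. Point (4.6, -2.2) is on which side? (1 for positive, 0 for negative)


Compute 1.9 * 4.6 + 1.5 * -2.2 + 1.7
= 8.74 + -3.3 + 1.7
= 7.14
Since 7.14 >= 0, the point is on the positive side.

1


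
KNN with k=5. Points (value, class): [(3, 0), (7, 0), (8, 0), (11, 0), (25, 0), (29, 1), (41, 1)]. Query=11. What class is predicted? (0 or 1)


Distances from query 11:
Point 11 (class 0): distance = 0
Point 8 (class 0): distance = 3
Point 7 (class 0): distance = 4
Point 3 (class 0): distance = 8
Point 25 (class 0): distance = 14
K=5 nearest neighbors: classes = [0, 0, 0, 0, 0]
Votes for class 1: 0 / 5
Majority vote => class 0

0


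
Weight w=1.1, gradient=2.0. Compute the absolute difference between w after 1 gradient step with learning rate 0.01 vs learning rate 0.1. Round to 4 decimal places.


With lr=0.01: w_new = 1.1 - 0.01 * 2.0 = 1.08
With lr=0.1: w_new = 1.1 - 0.1 * 2.0 = 0.9
Absolute difference = |1.08 - 0.9|
= 0.1800

0.1800


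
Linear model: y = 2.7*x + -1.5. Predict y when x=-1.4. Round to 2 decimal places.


y = 2.7 * -1.4 + (-1.5)
= -3.78 + (-1.5)
= -5.28

-5.28


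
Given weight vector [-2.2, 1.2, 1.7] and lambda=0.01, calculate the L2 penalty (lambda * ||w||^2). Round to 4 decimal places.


Squaring each weight:
(-2.2)^2 = 4.84
1.2^2 = 1.44
1.7^2 = 2.89
Sum of squares = 9.17
Penalty = 0.01 * 9.17 = 0.0917

0.0917


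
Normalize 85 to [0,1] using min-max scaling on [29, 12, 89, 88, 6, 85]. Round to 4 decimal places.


Min = 6, Max = 89
Range = 89 - 6 = 83
Scaled = (x - min) / (max - min)
= (85 - 6) / 83
= 79 / 83
= 0.9518

0.9518


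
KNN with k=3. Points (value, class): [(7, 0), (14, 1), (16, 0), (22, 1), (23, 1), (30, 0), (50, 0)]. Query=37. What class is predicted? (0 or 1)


Distances from query 37:
Point 30 (class 0): distance = 7
Point 50 (class 0): distance = 13
Point 23 (class 1): distance = 14
K=3 nearest neighbors: classes = [0, 0, 1]
Votes for class 1: 1 / 3
Majority vote => class 0

0


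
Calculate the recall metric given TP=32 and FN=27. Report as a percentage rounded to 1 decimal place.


Recall = TP / (TP + FN) * 100
= 32 / (32 + 27)
= 32 / 59
= 0.5424
= 54.2%

54.2


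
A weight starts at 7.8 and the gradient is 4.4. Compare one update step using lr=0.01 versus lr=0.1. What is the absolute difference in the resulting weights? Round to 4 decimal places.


With lr=0.01: w_new = 7.8 - 0.01 * 4.4 = 7.756
With lr=0.1: w_new = 7.8 - 0.1 * 4.4 = 7.36
Absolute difference = |7.756 - 7.36|
= 0.3960

0.3960


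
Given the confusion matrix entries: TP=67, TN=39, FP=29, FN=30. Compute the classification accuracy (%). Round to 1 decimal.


Accuracy = (TP + TN) / (TP + TN + FP + FN) * 100
= (67 + 39) / (67 + 39 + 29 + 30)
= 106 / 165
= 0.6424
= 64.2%

64.2


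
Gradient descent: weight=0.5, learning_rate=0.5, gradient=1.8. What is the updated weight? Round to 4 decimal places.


w_new = w_old - lr * gradient
= 0.5 - 0.5 * 1.8
= 0.5 - (0.9)
= -0.4000

-0.4000


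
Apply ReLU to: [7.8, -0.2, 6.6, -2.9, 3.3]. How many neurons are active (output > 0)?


ReLU(x) = max(0, x) for each element:
ReLU(7.8) = 7.8
ReLU(-0.2) = 0
ReLU(6.6) = 6.6
ReLU(-2.9) = 0
ReLU(3.3) = 3.3
Active neurons (>0): 3

3


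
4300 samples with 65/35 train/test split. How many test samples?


Train samples = 4300 * 65% = 2795
Test samples = 4300 - 2795
= 1505

1505


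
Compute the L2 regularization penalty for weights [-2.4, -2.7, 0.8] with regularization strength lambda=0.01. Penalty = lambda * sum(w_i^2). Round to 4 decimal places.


Squaring each weight:
(-2.4)^2 = 5.76
(-2.7)^2 = 7.29
0.8^2 = 0.64
Sum of squares = 13.69
Penalty = 0.01 * 13.69 = 0.1369

0.1369


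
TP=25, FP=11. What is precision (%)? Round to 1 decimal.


Precision = TP / (TP + FP) * 100
= 25 / (25 + 11)
= 25 / 36
= 0.6944
= 69.4%

69.4


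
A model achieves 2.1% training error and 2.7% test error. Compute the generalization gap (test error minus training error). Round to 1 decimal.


Generalization gap = test_error - train_error
= 2.7 - 2.1
= 0.6%
A small gap suggests good generalization.

0.6


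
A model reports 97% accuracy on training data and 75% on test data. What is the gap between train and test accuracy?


Gap = train_accuracy - test_accuracy
= 97 - 75
= 22%
This large gap strongly indicates overfitting.

22


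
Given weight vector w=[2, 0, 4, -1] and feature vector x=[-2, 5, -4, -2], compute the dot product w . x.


Element-wise products:
2 * -2 = -4
0 * 5 = 0
4 * -4 = -16
-1 * -2 = 2
Sum = -4 + 0 + -16 + 2
= -18

-18


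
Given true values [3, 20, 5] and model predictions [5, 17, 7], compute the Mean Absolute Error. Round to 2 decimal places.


Absolute errors: [2, 3, 2]
Sum of absolute errors = 7
MAE = 7 / 3 = 2.33

2.33


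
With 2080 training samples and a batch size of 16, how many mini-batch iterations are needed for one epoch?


Iterations per epoch = dataset_size / batch_size
= 2080 / 16
= 130

130


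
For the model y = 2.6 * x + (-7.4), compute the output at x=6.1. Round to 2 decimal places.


y = 2.6 * 6.1 + (-7.4)
= 15.86 + (-7.4)
= 8.46

8.46


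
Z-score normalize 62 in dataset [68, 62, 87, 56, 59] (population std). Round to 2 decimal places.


Mean = (68 + 62 + 87 + 56 + 59) / 5 = 66.4
Variance = sum((x_i - mean)^2) / n = 121.84
Std = sqrt(121.84) = 11.0381
Z = (x - mean) / std
= (62 - 66.4) / 11.0381
= -4.4 / 11.0381
= -0.40

-0.40


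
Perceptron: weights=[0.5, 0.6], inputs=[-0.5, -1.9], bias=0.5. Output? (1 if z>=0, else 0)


z = w . x + b
= 0.5*-0.5 + 0.6*-1.9 + 0.5
= -0.25 + -1.14 + 0.5
= -1.39 + 0.5
= -0.89
Since z = -0.89 < 0, output = 0

0


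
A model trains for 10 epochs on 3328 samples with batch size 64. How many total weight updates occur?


Iterations per epoch = 3328 / 64 = 52
Total updates = iterations_per_epoch * epochs
= 52 * 10
= 520

520


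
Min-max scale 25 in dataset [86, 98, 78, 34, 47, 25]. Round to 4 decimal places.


Min = 25, Max = 98
Range = 98 - 25 = 73
Scaled = (x - min) / (max - min)
= (25 - 25) / 73
= 0 / 73
= 0.0000

0.0000


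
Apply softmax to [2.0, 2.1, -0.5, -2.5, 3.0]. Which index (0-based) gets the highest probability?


Softmax is a monotonic transformation, so it preserves the argmax.
We need to find the index of the maximum logit.
Index 0: 2.0
Index 1: 2.1
Index 2: -0.5
Index 3: -2.5
Index 4: 3.0
Maximum logit = 3.0 at index 4

4


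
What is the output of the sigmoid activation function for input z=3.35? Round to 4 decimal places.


sigmoid(z) = 1 / (1 + exp(-z))
exp(-(3.35)) = exp(-3.35) = 0.0351
1 + 0.0351 = 1.0351
1 / 1.0351 = 0.9661

0.9661


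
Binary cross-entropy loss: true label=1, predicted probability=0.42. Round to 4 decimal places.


For y=1: Loss = -log(p)
= -log(0.42)
= -(-0.8675)
= 0.8675

0.8675


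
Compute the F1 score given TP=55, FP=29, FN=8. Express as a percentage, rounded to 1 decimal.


Precision = TP / (TP + FP) = 55 / 84 = 0.6548
Recall = TP / (TP + FN) = 55 / 63 = 0.873
F1 = 2 * P * R / (P + R)
= 2 * 0.6548 * 0.873 / (0.6548 + 0.873)
= 1.1432 / 1.5278
= 0.7483
As percentage: 74.8%

74.8


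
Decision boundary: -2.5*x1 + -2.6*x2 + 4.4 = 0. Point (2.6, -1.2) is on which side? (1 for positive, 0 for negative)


Compute -2.5 * 2.6 + -2.6 * -1.2 + 4.4
= -6.5 + 3.12 + 4.4
= 1.02
Since 1.02 >= 0, the point is on the positive side.

1


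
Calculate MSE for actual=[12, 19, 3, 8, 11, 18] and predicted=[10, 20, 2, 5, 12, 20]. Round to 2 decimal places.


Differences: [2, -1, 1, 3, -1, -2]
Squared errors: [4, 1, 1, 9, 1, 4]
Sum of squared errors = 20
MSE = 20 / 6 = 3.33

3.33


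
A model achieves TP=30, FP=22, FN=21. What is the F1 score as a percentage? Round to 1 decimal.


Precision = TP / (TP + FP) = 30 / 52 = 0.5769
Recall = TP / (TP + FN) = 30 / 51 = 0.5882
F1 = 2 * P * R / (P + R)
= 2 * 0.5769 * 0.5882 / (0.5769 + 0.5882)
= 0.6787 / 1.1652
= 0.5825
As percentage: 58.3%

58.3


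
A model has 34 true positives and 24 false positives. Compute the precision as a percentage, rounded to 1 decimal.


Precision = TP / (TP + FP) * 100
= 34 / (34 + 24)
= 34 / 58
= 0.5862
= 58.6%

58.6


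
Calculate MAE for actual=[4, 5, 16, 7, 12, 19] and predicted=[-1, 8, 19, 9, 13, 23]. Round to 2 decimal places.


Absolute errors: [5, 3, 3, 2, 1, 4]
Sum of absolute errors = 18
MAE = 18 / 6 = 3.00

3.00


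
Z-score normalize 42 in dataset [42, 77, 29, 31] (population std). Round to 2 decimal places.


Mean = (42 + 77 + 29 + 31) / 4 = 44.75
Variance = sum((x_i - mean)^2) / n = 371.1875
Std = sqrt(371.1875) = 19.2662
Z = (x - mean) / std
= (42 - 44.75) / 19.2662
= -2.75 / 19.2662
= -0.14

-0.14


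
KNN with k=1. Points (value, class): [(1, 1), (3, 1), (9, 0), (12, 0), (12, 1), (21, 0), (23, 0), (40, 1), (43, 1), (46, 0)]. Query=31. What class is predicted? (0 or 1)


Distances from query 31:
Point 23 (class 0): distance = 8
K=1 nearest neighbors: classes = [0]
Votes for class 1: 0 / 1
Majority vote => class 0

0


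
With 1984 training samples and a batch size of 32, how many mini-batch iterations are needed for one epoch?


Iterations per epoch = dataset_size / batch_size
= 1984 / 32
= 62

62


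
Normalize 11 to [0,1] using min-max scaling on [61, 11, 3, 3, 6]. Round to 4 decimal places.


Min = 3, Max = 61
Range = 61 - 3 = 58
Scaled = (x - min) / (max - min)
= (11 - 3) / 58
= 8 / 58
= 0.1379

0.1379


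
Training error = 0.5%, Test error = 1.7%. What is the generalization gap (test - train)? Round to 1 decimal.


Generalization gap = test_error - train_error
= 1.7 - 0.5
= 1.2%
A small gap suggests good generalization.

1.2


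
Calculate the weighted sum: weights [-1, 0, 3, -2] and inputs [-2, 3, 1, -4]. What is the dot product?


Element-wise products:
-1 * -2 = 2
0 * 3 = 0
3 * 1 = 3
-2 * -4 = 8
Sum = 2 + 0 + 3 + 8
= 13

13


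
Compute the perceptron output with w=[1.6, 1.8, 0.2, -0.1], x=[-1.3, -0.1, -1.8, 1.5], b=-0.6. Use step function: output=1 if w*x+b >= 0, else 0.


z = w . x + b
= 1.6*-1.3 + 1.8*-0.1 + 0.2*-1.8 + -0.1*1.5 + -0.6
= -2.08 + -0.18 + -0.36 + -0.15 + -0.6
= -2.77 + -0.6
= -3.37
Since z = -3.37 < 0, output = 0

0


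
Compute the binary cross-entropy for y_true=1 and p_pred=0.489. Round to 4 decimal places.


For y=1: Loss = -log(p)
= -log(0.489)
= -(-0.7154)
= 0.7154

0.7154


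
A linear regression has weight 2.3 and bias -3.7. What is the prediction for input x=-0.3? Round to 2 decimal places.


y = 2.3 * -0.3 + (-3.7)
= -0.69 + (-3.7)
= -4.39

-4.39


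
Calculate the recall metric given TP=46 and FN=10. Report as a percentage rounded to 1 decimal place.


Recall = TP / (TP + FN) * 100
= 46 / (46 + 10)
= 46 / 56
= 0.8214
= 82.1%

82.1


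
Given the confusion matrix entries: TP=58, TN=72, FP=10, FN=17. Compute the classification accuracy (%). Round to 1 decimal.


Accuracy = (TP + TN) / (TP + TN + FP + FN) * 100
= (58 + 72) / (58 + 72 + 10 + 17)
= 130 / 157
= 0.828
= 82.8%

82.8


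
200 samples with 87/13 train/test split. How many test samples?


Train samples = 200 * 87% = 174
Test samples = 200 - 174
= 26

26


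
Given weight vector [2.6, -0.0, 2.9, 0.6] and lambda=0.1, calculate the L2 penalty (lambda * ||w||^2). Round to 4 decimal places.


Squaring each weight:
2.6^2 = 6.76
(-0.0)^2 = 0.0
2.9^2 = 8.41
0.6^2 = 0.36
Sum of squares = 15.53
Penalty = 0.1 * 15.53 = 1.5530

1.5530


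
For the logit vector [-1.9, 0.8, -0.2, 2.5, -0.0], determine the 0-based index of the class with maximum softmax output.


Softmax is a monotonic transformation, so it preserves the argmax.
We need to find the index of the maximum logit.
Index 0: -1.9
Index 1: 0.8
Index 2: -0.2
Index 3: 2.5
Index 4: -0.0
Maximum logit = 2.5 at index 3

3


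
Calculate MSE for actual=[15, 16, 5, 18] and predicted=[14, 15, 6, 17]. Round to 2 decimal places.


Differences: [1, 1, -1, 1]
Squared errors: [1, 1, 1, 1]
Sum of squared errors = 4
MSE = 4 / 4 = 1.00

1.00


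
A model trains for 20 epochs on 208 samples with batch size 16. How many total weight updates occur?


Iterations per epoch = 208 / 16 = 13
Total updates = iterations_per_epoch * epochs
= 13 * 20
= 260

260


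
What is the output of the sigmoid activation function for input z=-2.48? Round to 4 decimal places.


sigmoid(z) = 1 / (1 + exp(-z))
exp(-(-2.48)) = exp(2.48) = 11.9413
1 + 11.9413 = 12.9413
1 / 12.9413 = 0.0773

0.0773


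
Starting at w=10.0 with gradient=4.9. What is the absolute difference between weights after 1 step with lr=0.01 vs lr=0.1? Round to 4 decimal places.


With lr=0.01: w_new = 10.0 - 0.01 * 4.9 = 9.951
With lr=0.1: w_new = 10.0 - 0.1 * 4.9 = 9.51
Absolute difference = |9.951 - 9.51|
= 0.4410

0.4410


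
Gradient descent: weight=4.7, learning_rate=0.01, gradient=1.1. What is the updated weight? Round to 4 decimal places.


w_new = w_old - lr * gradient
= 4.7 - 0.01 * 1.1
= 4.7 - (0.011)
= 4.6890

4.6890


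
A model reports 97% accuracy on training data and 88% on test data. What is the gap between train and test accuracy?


Gap = train_accuracy - test_accuracy
= 97 - 88
= 9%
This moderate gap may indicate mild overfitting.

9


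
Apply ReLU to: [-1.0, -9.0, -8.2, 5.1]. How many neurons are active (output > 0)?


ReLU(x) = max(0, x) for each element:
ReLU(-1.0) = 0
ReLU(-9.0) = 0
ReLU(-8.2) = 0
ReLU(5.1) = 5.1
Active neurons (>0): 1

1


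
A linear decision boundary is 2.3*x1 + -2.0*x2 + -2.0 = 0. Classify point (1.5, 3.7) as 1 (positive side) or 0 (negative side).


Compute 2.3 * 1.5 + -2.0 * 3.7 + -2.0
= 3.45 + -7.4 + -2.0
= -5.95
Since -5.95 < 0, the point is on the negative side.

0


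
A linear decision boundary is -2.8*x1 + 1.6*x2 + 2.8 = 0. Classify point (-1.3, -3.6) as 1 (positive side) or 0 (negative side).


Compute -2.8 * -1.3 + 1.6 * -3.6 + 2.8
= 3.64 + -5.76 + 2.8
= 0.68
Since 0.68 >= 0, the point is on the positive side.

1


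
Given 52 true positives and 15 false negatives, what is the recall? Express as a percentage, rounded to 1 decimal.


Recall = TP / (TP + FN) * 100
= 52 / (52 + 15)
= 52 / 67
= 0.7761
= 77.6%

77.6


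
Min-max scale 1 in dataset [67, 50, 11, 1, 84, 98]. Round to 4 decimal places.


Min = 1, Max = 98
Range = 98 - 1 = 97
Scaled = (x - min) / (max - min)
= (1 - 1) / 97
= 0 / 97
= 0.0000

0.0000


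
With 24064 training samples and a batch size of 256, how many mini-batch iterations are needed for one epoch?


Iterations per epoch = dataset_size / batch_size
= 24064 / 256
= 94

94


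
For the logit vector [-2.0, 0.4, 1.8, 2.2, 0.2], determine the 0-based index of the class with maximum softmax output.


Softmax is a monotonic transformation, so it preserves the argmax.
We need to find the index of the maximum logit.
Index 0: -2.0
Index 1: 0.4
Index 2: 1.8
Index 3: 2.2
Index 4: 0.2
Maximum logit = 2.2 at index 3

3
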